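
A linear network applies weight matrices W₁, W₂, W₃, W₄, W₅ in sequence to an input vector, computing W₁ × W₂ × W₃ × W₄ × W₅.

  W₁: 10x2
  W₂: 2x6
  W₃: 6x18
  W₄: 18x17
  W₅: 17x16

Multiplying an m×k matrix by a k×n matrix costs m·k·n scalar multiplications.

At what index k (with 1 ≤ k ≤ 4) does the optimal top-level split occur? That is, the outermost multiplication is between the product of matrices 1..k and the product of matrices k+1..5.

Adjacent pairs: W₁W₂ = 10·2·6 = 120; W₂W₃ = 2·6·18 = 216; W₃W₄ = 6·18·17 = 1836; W₄W₅ = 18·17·16 = 4896.
Length 3: W₁..W₃: k=1: 0+216+10·2·18=576; k=2: 120+0+10·6·18=1200 → min 576 | W₂..W₄: k=2: 0+1836+2·6·17=2040; k=3: 216+0+2·18·17=828 → min 828 | W₃..W₅: k=3: 0+4896+6·18·16=6624; k=4: 1836+0+6·17·16=3468 → min 3468.
Length 4: W₁..W₄: k=1: 0+828+10·2·17=1168; k=2: 120+1836+10·6·17=2976; k=3: 576+0+10·18·17=3636 → min 1168 | W₂..W₅: k=2: 0+3468+2·6·16=3660; k=3: 216+4896+2·18·16=5688; k=4: 828+0+2·17·16=1372 → min 1372.
Top-level splits: k=1: (W₁..W₁)·(W₂..W₅) → 0+1372+10·2·16 = 1692; k=2: (W₁..W₂)·(W₃..W₅) → 120+3468+10·6·16 = 4548; k=3: (W₁..W₃)·(W₄..W₅) → 576+4896+10·18·16 = 8352; k=4: (W₁..W₄)·(W₅..W₅) → 1168+0+10·17·16 = 3888.
Best split is after W₁, i.e. k = 1.

1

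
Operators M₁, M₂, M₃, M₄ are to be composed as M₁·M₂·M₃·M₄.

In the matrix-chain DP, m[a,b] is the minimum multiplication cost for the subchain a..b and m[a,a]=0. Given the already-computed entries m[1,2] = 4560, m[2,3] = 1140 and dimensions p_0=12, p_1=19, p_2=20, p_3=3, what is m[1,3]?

1824

m[1,3] = min over k∈[1,2] of m[1,k]+m[k+1,3]+p_{0}·p_k·p_{3}.
k=1: 0 + 1140 + 12·19·3 = 1824; k=2: 4560 + 0 + 12·20·3 = 5280.
Minimum: 1824 at k=1.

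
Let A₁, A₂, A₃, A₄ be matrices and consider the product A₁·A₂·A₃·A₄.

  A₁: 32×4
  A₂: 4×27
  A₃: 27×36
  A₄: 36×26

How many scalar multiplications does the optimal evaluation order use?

10960

Adjacent pairs: A₁A₂ = 32·4·27 = 3456; A₂A₃ = 4·27·36 = 3888; A₃A₄ = 27·36·26 = 25272.
Length 3: A₁..A₃: k=1: 0+3888+32·4·36=8496; k=2: 3456+0+32·27·36=34560 → min 8496 | A₂..A₄: k=2: 0+25272+4·27·26=28080; k=3: 3888+0+4·36·26=7632 → min 7632.
Length 4: A₁..A₄: k=1: 0+7632+32·4·26=10960; k=2: 3456+25272+32·27·26=51192; k=3: 8496+0+32·36·26=38448 → min 10960.
Optimal order: (A₁·((A₂·A₃)·A₄)) with cost 10960.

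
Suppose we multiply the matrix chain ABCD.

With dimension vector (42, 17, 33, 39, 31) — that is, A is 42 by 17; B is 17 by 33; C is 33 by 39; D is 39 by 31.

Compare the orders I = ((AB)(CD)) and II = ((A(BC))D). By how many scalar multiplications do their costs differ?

Order I = ((AB)(CD)): (AB): 42×17 by 17×33 → 42×33, cost 42·17·33 = 23562; (CD): 33×39 by 39×31 → 33×31, cost 33·39·31 = 39897; ((AB)(CD)): 42×33 by 33×31 → 42×31, cost 42·33·31 = 42966; cumulative 106425. Total 106425.
Order II = ((A(BC))D): (BC): 17×33 by 33×39 → 17×39, cost 17·33·39 = 21879; (A(BC)): 42×17 by 17×39 → 42×39, cost 42·17·39 = 27846; cumulative 49725; ((A(BC))D): 42×39 by 39×31 → 42×31, cost 42·39·31 = 50778; cumulative 100503. Total 100503.
Difference: |106425 − 100503| = 5922.

5922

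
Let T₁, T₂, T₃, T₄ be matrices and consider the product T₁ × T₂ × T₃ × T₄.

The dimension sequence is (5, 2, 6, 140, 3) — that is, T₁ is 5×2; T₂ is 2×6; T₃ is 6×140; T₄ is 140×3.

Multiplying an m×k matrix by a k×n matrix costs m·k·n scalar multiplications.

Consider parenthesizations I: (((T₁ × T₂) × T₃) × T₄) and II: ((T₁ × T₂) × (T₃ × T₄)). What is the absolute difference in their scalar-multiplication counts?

Order I = (((T₁ × T₂) × T₃) × T₄): (T₁ × T₂): 5×2 by 2×6 → 5×6, cost 5·2·6 = 60; ((T₁ × T₂) × T₃): 5×6 by 6×140 → 5×140, cost 5·6·140 = 4200; cumulative 4260; (((T₁ × T₂) × T₃) × T₄): 5×140 by 140×3 → 5×3, cost 5·140·3 = 2100; cumulative 6360. Total 6360.
Order II = ((T₁ × T₂) × (T₃ × T₄)): (T₁ × T₂): 5×2 by 2×6 → 5×6, cost 5·2·6 = 60; (T₃ × T₄): 6×140 by 140×3 → 6×3, cost 6·140·3 = 2520; ((T₁ × T₂) × (T₃ × T₄)): 5×6 by 6×3 → 5×3, cost 5·6·3 = 90; cumulative 2670. Total 2670.
Difference: |6360 − 2670| = 3690.

3690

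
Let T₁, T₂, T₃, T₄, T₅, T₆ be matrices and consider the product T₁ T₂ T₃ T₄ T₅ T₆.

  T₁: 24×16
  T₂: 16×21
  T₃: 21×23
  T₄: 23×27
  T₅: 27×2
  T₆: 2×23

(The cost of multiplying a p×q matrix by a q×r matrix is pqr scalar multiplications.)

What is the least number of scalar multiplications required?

4752

Adjacent pairs: T₁T₂ = 24·16·21 = 8064; T₂T₃ = 16·21·23 = 7728; T₃T₄ = 21·23·27 = 13041; T₄T₅ = 23·27·2 = 1242; T₅T₆ = 27·2·23 = 1242.
Length 3: T₁..T₃: k=1: 0+7728+24·16·23=16560; k=2: 8064+0+24·21·23=19656 → min 16560 | T₂..T₄: k=2: 0+13041+16·21·27=22113; k=3: 7728+0+16·23·27=17664 → min 17664 | T₃..T₅: k=3: 0+1242+21·23·2=2208; k=4: 13041+0+21·27·2=14175 → min 2208 | T₄..T₆: k=4: 0+1242+23·27·23=15525; k=5: 1242+0+23·2·23=2300 → min 2300.
Length 4: T₁..T₄: k=1: 0+17664+24·16·27=28032; k=2: 8064+13041+24·21·27=34713; k=3: 16560+0+24·23·27=31464 → min 28032 | T₂..T₅: k=2: 0+2208+16·21·2=2880; k=3: 7728+1242+16·23·2=9706; k=4: 17664+0+16·27·2=18528 → min 2880 | T₃..T₆: k=3: 0+2300+21·23·23=13409; k=4: 13041+1242+21·27·23=27324; k=5: 2208+0+21·2·23=3174 → min 3174.
Length 5: T₁..T₅: k=1: 0+2880+24·16·2=3648; k=2: 8064+2208+24·21·2=11280; k=3: 16560+1242+24·23·2=18906; k=4: 28032+0+24·27·2=29328 → min 3648 | T₂..T₆: k=2: 0+3174+16·21·23=10902; k=3: 7728+2300+16·23·23=18492; k=4: 17664+1242+16·27·23=28842; k=5: 2880+0+16·2·23=3616 → min 3616.
Length 6: T₁..T₆: k=1: 0+3616+24·16·23=12448; k=2: 8064+3174+24·21·23=22830; k=3: 16560+2300+24·23·23=31556; k=4: 28032+1242+24·27·23=44178; k=5: 3648+0+24·2·23=4752 → min 4752.
Optimal order: ((T₁ (T₂ (T₃ (T₄ T₅)))) T₆) with cost 4752.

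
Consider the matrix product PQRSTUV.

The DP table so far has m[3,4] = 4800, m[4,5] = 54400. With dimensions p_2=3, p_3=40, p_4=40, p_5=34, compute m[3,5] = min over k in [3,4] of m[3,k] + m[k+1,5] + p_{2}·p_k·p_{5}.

m[3,5] = min over k∈[3,4] of m[3,k]+m[k+1,5]+p_{2}·p_k·p_{5}.
k=3: 0 + 54400 + 3·40·34 = 58480; k=4: 4800 + 0 + 3·40·34 = 8880.
Minimum: 8880 at k=4.

8880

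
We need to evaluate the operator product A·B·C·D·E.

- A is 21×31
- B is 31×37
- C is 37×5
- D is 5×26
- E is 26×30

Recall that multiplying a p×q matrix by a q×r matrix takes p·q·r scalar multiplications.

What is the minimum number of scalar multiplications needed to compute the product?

Adjacent pairs: AB = 21·31·37 = 24087; BC = 31·37·5 = 5735; CD = 37·5·26 = 4810; DE = 5·26·30 = 3900.
Length 3: A..C: k=1: 0+5735+21·31·5=8990; k=2: 24087+0+21·37·5=27972 → min 8990 | B..D: k=2: 0+4810+31·37·26=34632; k=3: 5735+0+31·5·26=9765 → min 9765 | C..E: k=3: 0+3900+37·5·30=9450; k=4: 4810+0+37·26·30=33670 → min 9450.
Length 4: A..D: k=1: 0+9765+21·31·26=26691; k=2: 24087+4810+21·37·26=49099; k=3: 8990+0+21·5·26=11720 → min 11720 | B..E: k=2: 0+9450+31·37·30=43860; k=3: 5735+3900+31·5·30=14285; k=4: 9765+0+31·26·30=33945 → min 14285.
Length 5: A..E: k=1: 0+14285+21·31·30=33815; k=2: 24087+9450+21·37·30=56847; k=3: 8990+3900+21·5·30=16040; k=4: 11720+0+21·26·30=28100 → min 16040.
Optimal order: ((A·(B·C))·(D·E)) with cost 16040.

16040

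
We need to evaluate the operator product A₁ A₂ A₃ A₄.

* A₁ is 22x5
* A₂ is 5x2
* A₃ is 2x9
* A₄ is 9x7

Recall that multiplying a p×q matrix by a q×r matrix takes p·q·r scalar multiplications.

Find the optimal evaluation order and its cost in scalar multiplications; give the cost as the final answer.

Adjacent pairs: A₁A₂ = 22·5·2 = 220; A₂A₃ = 5·2·9 = 90; A₃A₄ = 2·9·7 = 126.
Length 3: A₁..A₃: k=1: 0+90+22·5·9=1080; k=2: 220+0+22·2·9=616 → min 616 | A₂..A₄: k=2: 0+126+5·2·7=196; k=3: 90+0+5·9·7=405 → min 196.
Length 4: A₁..A₄: k=1: 0+196+22·5·7=966; k=2: 220+126+22·2·7=654; k=3: 616+0+22·9·7=2002 → min 654.
Optimal parenthesization: ((A₁ A₂) (A₃ A₄)) with cost 654.

654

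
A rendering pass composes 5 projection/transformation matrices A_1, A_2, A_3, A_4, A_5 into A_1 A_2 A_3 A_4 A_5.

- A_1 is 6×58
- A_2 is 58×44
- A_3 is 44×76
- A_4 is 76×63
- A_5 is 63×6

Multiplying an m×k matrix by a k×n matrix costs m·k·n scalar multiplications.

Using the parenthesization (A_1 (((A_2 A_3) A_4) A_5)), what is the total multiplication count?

(A_2 A_3): 58×44 by 44×76 → 58×76, cost 58·44·76 = 193952
((A_2 A_3) A_4): 58×76 by 76×63 → 58×63, cost 58·76·63 = 277704; cumulative 471656
(((A_2 A_3) A_4) A_5): 58×63 by 63×6 → 58×6, cost 58·63·6 = 21924; cumulative 493580
(A_1 (((A_2 A_3) A_4) A_5)): 6×58 by 58×6 → 6×6, cost 6·58·6 = 2088; cumulative 495668
Total: 495668 scalar multiplications.

495668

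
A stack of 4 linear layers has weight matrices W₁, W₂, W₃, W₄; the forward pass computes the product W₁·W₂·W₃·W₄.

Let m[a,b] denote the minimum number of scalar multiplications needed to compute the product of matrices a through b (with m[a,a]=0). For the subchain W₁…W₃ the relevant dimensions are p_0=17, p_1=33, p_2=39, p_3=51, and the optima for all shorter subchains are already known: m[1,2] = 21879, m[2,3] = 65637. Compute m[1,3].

55692

m[1,3] = min over k∈[1,2] of m[1,k]+m[k+1,3]+p_{0}·p_k·p_{3}.
k=1: 0 + 65637 + 17·33·51 = 94248; k=2: 21879 + 0 + 17·39·51 = 55692.
Minimum: 55692 at k=2.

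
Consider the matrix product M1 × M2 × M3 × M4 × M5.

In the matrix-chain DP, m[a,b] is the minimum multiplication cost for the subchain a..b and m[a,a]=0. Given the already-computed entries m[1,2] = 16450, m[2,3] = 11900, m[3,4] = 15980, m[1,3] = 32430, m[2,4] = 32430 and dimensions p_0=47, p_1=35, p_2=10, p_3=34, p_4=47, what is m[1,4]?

54520

m[1,4] = min over k∈[1,3] of m[1,k]+m[k+1,4]+p_{0}·p_k·p_{4}.
k=1: 0 + 32430 + 47·35·47 = 109745; k=2: 16450 + 15980 + 47·10·47 = 54520; k=3: 32430 + 0 + 47·34·47 = 107536.
Minimum: 54520 at k=2.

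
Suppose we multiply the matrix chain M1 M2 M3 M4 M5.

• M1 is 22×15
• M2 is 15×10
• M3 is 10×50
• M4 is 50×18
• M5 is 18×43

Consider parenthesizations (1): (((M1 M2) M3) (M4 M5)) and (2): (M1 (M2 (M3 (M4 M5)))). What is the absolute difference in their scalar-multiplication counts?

Order (1) = (((M1 M2) M3) (M4 M5)): (M1 M2): 22×15 by 15×10 → 22×10, cost 22·15·10 = 3300; ((M1 M2) M3): 22×10 by 10×50 → 22×50, cost 22·10·50 = 11000; cumulative 14300; (M4 M5): 50×18 by 18×43 → 50×43, cost 50·18·43 = 38700; (((M1 M2) M3) (M4 M5)): 22×50 by 50×43 → 22×43, cost 22·50·43 = 47300; cumulative 100300. Total 100300.
Order (2) = (M1 (M2 (M3 (M4 M5)))): (M4 M5): 50×18 by 18×43 → 50×43, cost 50·18·43 = 38700; (M3 (M4 M5)): 10×50 by 50×43 → 10×43, cost 10·50·43 = 21500; cumulative 60200; (M2 (M3 (M4 M5))): 15×10 by 10×43 → 15×43, cost 15·10·43 = 6450; cumulative 66650; (M1 (M2 (M3 (M4 M5)))): 22×15 by 15×43 → 22×43, cost 22·15·43 = 14190; cumulative 80840. Total 80840.
Difference: |100300 − 80840| = 19460.

19460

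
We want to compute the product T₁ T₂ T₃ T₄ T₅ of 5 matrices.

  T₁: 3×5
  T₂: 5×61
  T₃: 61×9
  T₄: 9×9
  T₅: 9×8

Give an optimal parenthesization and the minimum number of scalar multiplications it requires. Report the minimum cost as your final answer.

Adjacent pairs: T₁T₂ = 3·5·61 = 915; T₂T₃ = 5·61·9 = 2745; T₃T₄ = 61·9·9 = 4941; T₄T₅ = 9·9·8 = 648.
Length 3: T₁..T₃: k=1: 0+2745+3·5·9=2880; k=2: 915+0+3·61·9=2562 → min 2562 | T₂..T₄: k=2: 0+4941+5·61·9=7686; k=3: 2745+0+5·9·9=3150 → min 3150 | T₃..T₅: k=3: 0+648+61·9·8=5040; k=4: 4941+0+61·9·8=9333 → min 5040.
Length 4: T₁..T₄: k=1: 0+3150+3·5·9=3285; k=2: 915+4941+3·61·9=7503; k=3: 2562+0+3·9·9=2805 → min 2805 | T₂..T₅: k=2: 0+5040+5·61·8=7480; k=3: 2745+648+5·9·8=3753; k=4: 3150+0+5·9·8=3510 → min 3510.
Length 5: T₁..T₅: k=1: 0+3510+3·5·8=3630; k=2: 915+5040+3·61·8=7419; k=3: 2562+648+3·9·8=3426; k=4: 2805+0+3·9·8=3021 → min 3021.
Optimal parenthesization: ((((T₁ T₂) T₃) T₄) T₅) with cost 3021.

3021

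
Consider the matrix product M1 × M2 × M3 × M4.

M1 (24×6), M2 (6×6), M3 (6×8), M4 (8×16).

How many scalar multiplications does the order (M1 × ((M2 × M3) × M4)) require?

3360

(M2 × M3): 6×6 by 6×8 → 6×8, cost 6·6·8 = 288
((M2 × M3) × M4): 6×8 by 8×16 → 6×16, cost 6·8·16 = 768; cumulative 1056
(M1 × ((M2 × M3) × M4)): 24×6 by 6×16 → 24×16, cost 24·6·16 = 2304; cumulative 3360
Total: 3360 scalar multiplications.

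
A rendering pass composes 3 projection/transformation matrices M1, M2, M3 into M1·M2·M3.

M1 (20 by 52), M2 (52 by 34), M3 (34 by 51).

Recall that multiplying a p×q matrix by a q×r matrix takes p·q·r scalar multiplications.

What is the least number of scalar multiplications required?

Order (M1·(M2·M3)): (M2·M3): 52×34 by 34×51 → 52×51, cost 52·34·51 = 90168; (M1·(M2·M3)): 20×52 by 52×51 → 20×51, cost 20·52·51 = 53040; cumulative 143208. Total 143208.
Order ((M1·M2)·M3): (M1·M2): 20×52 by 52×34 → 20×34, cost 20·52·34 = 35360; ((M1·M2)·M3): 20×34 by 34×51 → 20×51, cost 20·34·51 = 34680; cumulative 70040. Total 70040.
Minimum: 70040.

70040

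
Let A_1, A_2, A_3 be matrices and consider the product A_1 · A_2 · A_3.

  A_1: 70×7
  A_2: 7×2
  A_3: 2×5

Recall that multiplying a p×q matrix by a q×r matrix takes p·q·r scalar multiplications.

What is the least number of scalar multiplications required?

Order (A_1 · (A_2 · A_3)): (A_2 · A_3): 7×2 by 2×5 → 7×5, cost 7·2·5 = 70; (A_1 · (A_2 · A_3)): 70×7 by 7×5 → 70×5, cost 70·7·5 = 2450; cumulative 2520. Total 2520.
Order ((A_1 · A_2) · A_3): (A_1 · A_2): 70×7 by 7×2 → 70×2, cost 70·7·2 = 980; ((A_1 · A_2) · A_3): 70×2 by 2×5 → 70×5, cost 70·2·5 = 700; cumulative 1680. Total 1680.
Minimum: 1680.

1680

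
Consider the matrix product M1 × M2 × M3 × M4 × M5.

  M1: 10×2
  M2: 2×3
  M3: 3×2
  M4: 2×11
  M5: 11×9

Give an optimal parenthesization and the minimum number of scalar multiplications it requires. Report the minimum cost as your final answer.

Adjacent pairs: M1M2 = 10·2·3 = 60; M2M3 = 2·3·2 = 12; M3M4 = 3·2·11 = 66; M4M5 = 2·11·9 = 198.
Length 3: M1..M3: k=1: 0+12+10·2·2=52; k=2: 60+0+10·3·2=120 → min 52 | M2..M4: k=2: 0+66+2·3·11=132; k=3: 12+0+2·2·11=56 → min 56 | M3..M5: k=3: 0+198+3·2·9=252; k=4: 66+0+3·11·9=363 → min 252.
Length 4: M1..M4: k=1: 0+56+10·2·11=276; k=2: 60+66+10·3·11=456; k=3: 52+0+10·2·11=272 → min 272 | M2..M5: k=2: 0+252+2·3·9=306; k=3: 12+198+2·2·9=246; k=4: 56+0+2·11·9=254 → min 246.
Length 5: M1..M5: k=1: 0+246+10·2·9=426; k=2: 60+252+10·3·9=582; k=3: 52+198+10·2·9=430; k=4: 272+0+10·11·9=1262 → min 426.
Optimal parenthesization: (M1 × ((M2 × M3) × (M4 × M5))) with cost 426.

426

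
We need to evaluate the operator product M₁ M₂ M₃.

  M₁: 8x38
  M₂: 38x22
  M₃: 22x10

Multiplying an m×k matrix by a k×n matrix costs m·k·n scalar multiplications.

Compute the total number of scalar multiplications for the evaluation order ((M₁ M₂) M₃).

8448

(M₁ M₂): 8×38 by 38×22 → 8×22, cost 8·38·22 = 6688
((M₁ M₂) M₃): 8×22 by 22×10 → 8×10, cost 8·22·10 = 1760; cumulative 8448
Total: 8448 scalar multiplications.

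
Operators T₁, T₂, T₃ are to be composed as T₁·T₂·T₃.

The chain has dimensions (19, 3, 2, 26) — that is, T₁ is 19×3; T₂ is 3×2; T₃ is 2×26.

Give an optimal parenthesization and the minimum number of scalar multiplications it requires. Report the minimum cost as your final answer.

(T₁·(T₂·T₃)): cost 1638.
((T₁·T₂)·T₃): cost 1102.
Optimal: ((T₁·T₂)·T₃) with cost 1102.

1102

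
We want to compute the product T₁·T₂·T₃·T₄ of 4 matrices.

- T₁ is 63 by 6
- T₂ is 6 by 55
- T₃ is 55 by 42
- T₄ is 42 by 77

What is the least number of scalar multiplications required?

62370

Adjacent pairs: T₁T₂ = 63·6·55 = 20790; T₂T₃ = 6·55·42 = 13860; T₃T₄ = 55·42·77 = 177870.
Length 3: T₁..T₃: k=1: 0+13860+63·6·42=29736; k=2: 20790+0+63·55·42=166320 → min 29736 | T₂..T₄: k=2: 0+177870+6·55·77=203280; k=3: 13860+0+6·42·77=33264 → min 33264.
Length 4: T₁..T₄: k=1: 0+33264+63·6·77=62370; k=2: 20790+177870+63·55·77=465465; k=3: 29736+0+63·42·77=233478 → min 62370.
Optimal order: (T₁·((T₂·T₃)·T₄)) with cost 62370.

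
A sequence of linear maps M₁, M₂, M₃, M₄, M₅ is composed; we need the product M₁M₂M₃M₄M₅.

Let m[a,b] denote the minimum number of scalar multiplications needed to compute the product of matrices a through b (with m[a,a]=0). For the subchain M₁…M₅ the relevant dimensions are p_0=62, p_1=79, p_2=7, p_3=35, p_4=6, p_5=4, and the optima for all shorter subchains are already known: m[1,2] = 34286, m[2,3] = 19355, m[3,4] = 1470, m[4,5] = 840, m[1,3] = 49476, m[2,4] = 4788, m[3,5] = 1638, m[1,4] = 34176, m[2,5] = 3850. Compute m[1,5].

23442

m[1,5] = min over k∈[1,4] of m[1,k]+m[k+1,5]+p_{0}·p_k·p_{5}.
k=1: 0 + 3850 + 62·79·4 = 23442; k=2: 34286 + 1638 + 62·7·4 = 37660; k=3: 49476 + 840 + 62·35·4 = 58996; k=4: 34176 + 0 + 62·6·4 = 35664.
Minimum: 23442 at k=1.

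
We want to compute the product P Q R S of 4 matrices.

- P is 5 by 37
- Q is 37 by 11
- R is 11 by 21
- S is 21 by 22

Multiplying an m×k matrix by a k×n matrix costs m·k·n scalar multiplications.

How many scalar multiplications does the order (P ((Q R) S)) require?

29711

(Q R): 37×11 by 11×21 → 37×21, cost 37·11·21 = 8547
((Q R) S): 37×21 by 21×22 → 37×22, cost 37·21·22 = 17094; cumulative 25641
(P ((Q R) S)): 5×37 by 37×22 → 5×22, cost 5·37·22 = 4070; cumulative 29711
Total: 29711 scalar multiplications.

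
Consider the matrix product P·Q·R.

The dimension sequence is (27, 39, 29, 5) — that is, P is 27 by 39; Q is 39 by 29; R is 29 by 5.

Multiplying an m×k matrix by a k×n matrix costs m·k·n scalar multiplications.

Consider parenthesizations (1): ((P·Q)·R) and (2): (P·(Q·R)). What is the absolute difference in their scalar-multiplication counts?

23532

Order (1) = ((P·Q)·R): (P·Q): 27×39 by 39×29 → 27×29, cost 27·39·29 = 30537; ((P·Q)·R): 27×29 by 29×5 → 27×5, cost 27·29·5 = 3915; cumulative 34452. Total 34452.
Order (2) = (P·(Q·R)): (Q·R): 39×29 by 29×5 → 39×5, cost 39·29·5 = 5655; (P·(Q·R)): 27×39 by 39×5 → 27×5, cost 27·39·5 = 5265; cumulative 10920. Total 10920.
Difference: |34452 − 10920| = 23532.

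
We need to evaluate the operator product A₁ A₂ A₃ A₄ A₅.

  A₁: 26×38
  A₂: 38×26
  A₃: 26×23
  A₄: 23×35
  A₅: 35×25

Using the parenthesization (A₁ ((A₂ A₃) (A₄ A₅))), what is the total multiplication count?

89399

(A₂ A₃): 38×26 by 26×23 → 38×23, cost 38·26·23 = 22724
(A₄ A₅): 23×35 by 35×25 → 23×25, cost 23·35·25 = 20125
((A₂ A₃) (A₄ A₅)): 38×23 by 23×25 → 38×25, cost 38·23·25 = 21850; cumulative 64699
(A₁ ((A₂ A₃) (A₄ A₅))): 26×38 by 38×25 → 26×25, cost 26·38·25 = 24700; cumulative 89399
Total: 89399 scalar multiplications.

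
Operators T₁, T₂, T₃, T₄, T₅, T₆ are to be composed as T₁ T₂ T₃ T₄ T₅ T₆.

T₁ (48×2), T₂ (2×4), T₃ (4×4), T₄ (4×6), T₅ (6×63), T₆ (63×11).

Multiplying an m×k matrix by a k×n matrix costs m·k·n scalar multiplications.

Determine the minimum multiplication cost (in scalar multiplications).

Adjacent pairs: T₁T₂ = 48·2·4 = 384; T₂T₃ = 2·4·4 = 32; T₃T₄ = 4·4·6 = 96; T₄T₅ = 4·6·63 = 1512; T₅T₆ = 6·63·11 = 4158.
Length 3: T₁..T₃: k=1: 0+32+48·2·4=416; k=2: 384+0+48·4·4=1152 → min 416 | T₂..T₄: k=2: 0+96+2·4·6=144; k=3: 32+0+2·4·6=80 → min 80 | T₃..T₅: k=3: 0+1512+4·4·63=2520; k=4: 96+0+4·6·63=1608 → min 1608 | T₄..T₆: k=4: 0+4158+4·6·11=4422; k=5: 1512+0+4·63·11=4284 → min 4284.
Length 4: T₁..T₄: k=1: 0+80+48·2·6=656; k=2: 384+96+48·4·6=1632; k=3: 416+0+48·4·6=1568 → min 656 | T₂..T₅: k=2: 0+1608+2·4·63=2112; k=3: 32+1512+2·4·63=2048; k=4: 80+0+2·6·63=836 → min 836 | T₃..T₆: k=3: 0+4284+4·4·11=4460; k=4: 96+4158+4·6·11=4518; k=5: 1608+0+4·63·11=4380 → min 4380.
Length 5: T₁..T₅: k=1: 0+836+48·2·63=6884; k=2: 384+1608+48·4·63=14088; k=3: 416+1512+48·4·63=14024; k=4: 656+0+48·6·63=18800 → min 6884 | T₂..T₆: k=2: 0+4380+2·4·11=4468; k=3: 32+4284+2·4·11=4404; k=4: 80+4158+2·6·11=4370; k=5: 836+0+2·63·11=2222 → min 2222.
Length 6: T₁..T₆: k=1: 0+2222+48·2·11=3278; k=2: 384+4380+48·4·11=6876; k=3: 416+4284+48·4·11=6812; k=4: 656+4158+48·6·11=7982; k=5: 6884+0+48·63·11=40148 → min 3278.
Optimal order: (T₁ ((((T₂ T₃) T₄) T₅) T₆)) with cost 3278.

3278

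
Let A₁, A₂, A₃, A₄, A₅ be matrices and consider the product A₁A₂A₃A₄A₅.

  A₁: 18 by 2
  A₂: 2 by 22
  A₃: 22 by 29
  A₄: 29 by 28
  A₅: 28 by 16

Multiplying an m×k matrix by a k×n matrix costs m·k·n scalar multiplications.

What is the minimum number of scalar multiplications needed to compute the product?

4372

Adjacent pairs: A₁A₂ = 18·2·22 = 792; A₂A₃ = 2·22·29 = 1276; A₃A₄ = 22·29·28 = 17864; A₄A₅ = 29·28·16 = 12992.
Length 3: A₁..A₃: k=1: 0+1276+18·2·29=2320; k=2: 792+0+18·22·29=12276 → min 2320 | A₂..A₄: k=2: 0+17864+2·22·28=19096; k=3: 1276+0+2·29·28=2900 → min 2900 | A₃..A₅: k=3: 0+12992+22·29·16=23200; k=4: 17864+0+22·28·16=27720 → min 23200.
Length 4: A₁..A₄: k=1: 0+2900+18·2·28=3908; k=2: 792+17864+18·22·28=29744; k=3: 2320+0+18·29·28=16936 → min 3908 | A₂..A₅: k=2: 0+23200+2·22·16=23904; k=3: 1276+12992+2·29·16=15196; k=4: 2900+0+2·28·16=3796 → min 3796.
Length 5: A₁..A₅: k=1: 0+3796+18·2·16=4372; k=2: 792+23200+18·22·16=30328; k=3: 2320+12992+18·29·16=23664; k=4: 3908+0+18·28·16=11972 → min 4372.
Optimal order: (A₁(((A₂A₃)A₄)A₅)) with cost 4372.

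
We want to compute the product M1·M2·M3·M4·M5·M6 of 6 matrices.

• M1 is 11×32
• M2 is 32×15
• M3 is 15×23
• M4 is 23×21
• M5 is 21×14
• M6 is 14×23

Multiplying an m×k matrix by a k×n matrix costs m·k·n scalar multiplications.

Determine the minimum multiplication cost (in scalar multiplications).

Adjacent pairs: M1M2 = 11·32·15 = 5280; M2M3 = 32·15·23 = 11040; M3M4 = 15·23·21 = 7245; M4M5 = 23·21·14 = 6762; M5M6 = 21·14·23 = 6762.
Length 3: M1..M3: k=1: 0+11040+11·32·23=19136; k=2: 5280+0+11·15·23=9075 → min 9075 | M2..M4: k=2: 0+7245+32·15·21=17325; k=3: 11040+0+32·23·21=26496 → min 17325 | M3..M5: k=3: 0+6762+15·23·14=11592; k=4: 7245+0+15·21·14=11655 → min 11592 | M4..M6: k=4: 0+6762+23·21·23=17871; k=5: 6762+0+23·14·23=14168 → min 14168.
Length 4: M1..M4: k=1: 0+17325+11·32·21=24717; k=2: 5280+7245+11·15·21=15990; k=3: 9075+0+11·23·21=14388 → min 14388 | M2..M5: k=2: 0+11592+32·15·14=18312; k=3: 11040+6762+32·23·14=28106; k=4: 17325+0+32·21·14=26733 → min 18312 | M3..M6: k=3: 0+14168+15·23·23=22103; k=4: 7245+6762+15·21·23=21252; k=5: 11592+0+15·14·23=16422 → min 16422.
Length 5: M1..M5: k=1: 0+18312+11·32·14=23240; k=2: 5280+11592+11·15·14=19182; k=3: 9075+6762+11·23·14=19379; k=4: 14388+0+11·21·14=17622 → min 17622 | M2..M6: k=2: 0+16422+32·15·23=27462; k=3: 11040+14168+32·23·23=42136; k=4: 17325+6762+32·21·23=39543; k=5: 18312+0+32·14·23=28616 → min 27462.
Length 6: M1..M6: k=1: 0+27462+11·32·23=35558; k=2: 5280+16422+11·15·23=25497; k=3: 9075+14168+11·23·23=29062; k=4: 14388+6762+11·21·23=26463; k=5: 17622+0+11·14·23=21164 → min 21164.
Optimal order: (((((M1·M2)·M3)·M4)·M5)·M6) with cost 21164.

21164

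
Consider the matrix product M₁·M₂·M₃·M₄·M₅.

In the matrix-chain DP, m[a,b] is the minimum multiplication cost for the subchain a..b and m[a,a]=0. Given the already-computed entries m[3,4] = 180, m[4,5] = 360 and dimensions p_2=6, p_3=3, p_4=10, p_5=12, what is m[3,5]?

576

m[3,5] = min over k∈[3,4] of m[3,k]+m[k+1,5]+p_{2}·p_k·p_{5}.
k=3: 0 + 360 + 6·3·12 = 576; k=4: 180 + 0 + 6·10·12 = 900.
Minimum: 576 at k=3.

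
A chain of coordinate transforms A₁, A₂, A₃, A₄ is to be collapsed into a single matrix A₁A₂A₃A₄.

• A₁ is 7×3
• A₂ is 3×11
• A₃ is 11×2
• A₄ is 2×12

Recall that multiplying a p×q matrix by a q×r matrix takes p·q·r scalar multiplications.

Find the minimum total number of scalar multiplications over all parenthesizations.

Adjacent pairs: A₁A₂ = 7·3·11 = 231; A₂A₃ = 3·11·2 = 66; A₃A₄ = 11·2·12 = 264.
Length 3: A₁..A₃: k=1: 0+66+7·3·2=108; k=2: 231+0+7·11·2=385 → min 108 | A₂..A₄: k=2: 0+264+3·11·12=660; k=3: 66+0+3·2·12=138 → min 138.
Length 4: A₁..A₄: k=1: 0+138+7·3·12=390; k=2: 231+264+7·11·12=1419; k=3: 108+0+7·2·12=276 → min 276.
Optimal order: ((A₁(A₂A₃))A₄) with cost 276.

276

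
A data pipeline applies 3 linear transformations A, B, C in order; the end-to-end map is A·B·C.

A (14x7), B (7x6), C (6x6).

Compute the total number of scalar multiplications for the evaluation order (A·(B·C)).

840

(B·C): 7×6 by 6×6 → 7×6, cost 7·6·6 = 252
(A·(B·C)): 14×7 by 7×6 → 14×6, cost 14·7·6 = 588; cumulative 840
Total: 840 scalar multiplications.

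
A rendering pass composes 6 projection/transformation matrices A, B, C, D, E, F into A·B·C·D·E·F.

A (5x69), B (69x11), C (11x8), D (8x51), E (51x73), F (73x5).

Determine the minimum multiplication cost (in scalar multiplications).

Adjacent pairs: AB = 5·69·11 = 3795; BC = 69·11·8 = 6072; CD = 11·8·51 = 4488; DE = 8·51·73 = 29784; EF = 51·73·5 = 18615.
Length 3: A..C: k=1: 0+6072+5·69·8=8832; k=2: 3795+0+5·11·8=4235 → min 4235 | B..D: k=2: 0+4488+69·11·51=43197; k=3: 6072+0+69·8·51=34224 → min 34224 | C..E: k=3: 0+29784+11·8·73=36208; k=4: 4488+0+11·51·73=45441 → min 36208 | D..F: k=4: 0+18615+8·51·5=20655; k=5: 29784+0+8·73·5=32704 → min 20655.
Length 4: A..D: k=1: 0+34224+5·69·51=51819; k=2: 3795+4488+5·11·51=11088; k=3: 4235+0+5·8·51=6275 → min 6275 | B..E: k=2: 0+36208+69·11·73=91615; k=3: 6072+29784+69·8·73=76152; k=4: 34224+0+69·51·73=291111 → min 76152 | C..F: k=3: 0+20655+11·8·5=21095; k=4: 4488+18615+11·51·5=25908; k=5: 36208+0+11·73·5=40223 → min 21095.
Length 5: A..E: k=1: 0+76152+5·69·73=101337; k=2: 3795+36208+5·11·73=44018; k=3: 4235+29784+5·8·73=36939; k=4: 6275+0+5·51·73=24890 → min 24890 | B..F: k=2: 0+21095+69·11·5=24890; k=3: 6072+20655+69·8·5=29487; k=4: 34224+18615+69·51·5=70434; k=5: 76152+0+69·73·5=101337 → min 24890.
Length 6: A..F: k=1: 0+24890+5·69·5=26615; k=2: 3795+21095+5·11·5=25165; k=3: 4235+20655+5·8·5=25090; k=4: 6275+18615+5·51·5=26165; k=5: 24890+0+5·73·5=26715 → min 25090.
Optimal order: (((A·B)·C)·(D·(E·F))) with cost 25090.

25090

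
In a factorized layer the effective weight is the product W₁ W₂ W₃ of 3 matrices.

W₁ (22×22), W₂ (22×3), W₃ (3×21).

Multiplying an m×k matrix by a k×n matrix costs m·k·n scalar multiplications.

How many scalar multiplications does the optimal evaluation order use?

Order (W₁ (W₂ W₃)): (W₂ W₃): 22×3 by 3×21 → 22×21, cost 22·3·21 = 1386; (W₁ (W₂ W₃)): 22×22 by 22×21 → 22×21, cost 22·22·21 = 10164; cumulative 11550. Total 11550.
Order ((W₁ W₂) W₃): (W₁ W₂): 22×22 by 22×3 → 22×3, cost 22·22·3 = 1452; ((W₁ W₂) W₃): 22×3 by 3×21 → 22×21, cost 22·3·21 = 1386; cumulative 2838. Total 2838.
Minimum: 2838.

2838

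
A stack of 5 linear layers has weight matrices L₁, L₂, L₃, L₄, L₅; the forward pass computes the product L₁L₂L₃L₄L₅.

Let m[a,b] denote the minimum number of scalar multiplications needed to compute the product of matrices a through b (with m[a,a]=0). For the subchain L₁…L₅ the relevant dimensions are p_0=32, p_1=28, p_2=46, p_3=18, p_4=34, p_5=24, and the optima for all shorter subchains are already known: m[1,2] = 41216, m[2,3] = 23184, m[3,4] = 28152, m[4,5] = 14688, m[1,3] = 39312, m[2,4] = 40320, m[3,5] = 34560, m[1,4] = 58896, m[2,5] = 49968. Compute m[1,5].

67824

m[1,5] = min over k∈[1,4] of m[1,k]+m[k+1,5]+p_{0}·p_k·p_{5}.
k=1: 0 + 49968 + 32·28·24 = 71472; k=2: 41216 + 34560 + 32·46·24 = 111104; k=3: 39312 + 14688 + 32·18·24 = 67824; k=4: 58896 + 0 + 32·34·24 = 85008.
Minimum: 67824 at k=3.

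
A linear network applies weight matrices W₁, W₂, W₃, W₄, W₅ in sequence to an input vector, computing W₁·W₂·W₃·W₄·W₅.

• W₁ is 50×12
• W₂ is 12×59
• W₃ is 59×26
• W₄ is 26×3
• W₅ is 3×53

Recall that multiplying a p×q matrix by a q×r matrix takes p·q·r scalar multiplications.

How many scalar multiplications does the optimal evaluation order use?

Adjacent pairs: W₁W₂ = 50·12·59 = 35400; W₂W₃ = 12·59·26 = 18408; W₃W₄ = 59·26·3 = 4602; W₄W₅ = 26·3·53 = 4134.
Length 3: W₁..W₃: k=1: 0+18408+50·12·26=34008; k=2: 35400+0+50·59·26=112100 → min 34008 | W₂..W₄: k=2: 0+4602+12·59·3=6726; k=3: 18408+0+12·26·3=19344 → min 6726 | W₃..W₅: k=3: 0+4134+59·26·53=85436; k=4: 4602+0+59·3·53=13983 → min 13983.
Length 4: W₁..W₄: k=1: 0+6726+50·12·3=8526; k=2: 35400+4602+50·59·3=48852; k=3: 34008+0+50·26·3=37908 → min 8526 | W₂..W₅: k=2: 0+13983+12·59·53=51507; k=3: 18408+4134+12·26·53=39078; k=4: 6726+0+12·3·53=8634 → min 8634.
Length 5: W₁..W₅: k=1: 0+8634+50·12·53=40434; k=2: 35400+13983+50·59·53=205733; k=3: 34008+4134+50·26·53=107042; k=4: 8526+0+50·3·53=16476 → min 16476.
Optimal order: ((W₁·(W₂·(W₃·W₄)))·W₅) with cost 16476.

16476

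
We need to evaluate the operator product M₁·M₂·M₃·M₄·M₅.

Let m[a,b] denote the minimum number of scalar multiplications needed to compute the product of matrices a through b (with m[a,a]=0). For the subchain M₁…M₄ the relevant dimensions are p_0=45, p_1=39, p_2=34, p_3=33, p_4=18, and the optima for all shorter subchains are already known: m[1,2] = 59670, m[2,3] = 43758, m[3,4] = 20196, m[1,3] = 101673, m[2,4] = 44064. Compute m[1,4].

75654

m[1,4] = min over k∈[1,3] of m[1,k]+m[k+1,4]+p_{0}·p_k·p_{4}.
k=1: 0 + 44064 + 45·39·18 = 75654; k=2: 59670 + 20196 + 45·34·18 = 107406; k=3: 101673 + 0 + 45·33·18 = 128403.
Minimum: 75654 at k=1.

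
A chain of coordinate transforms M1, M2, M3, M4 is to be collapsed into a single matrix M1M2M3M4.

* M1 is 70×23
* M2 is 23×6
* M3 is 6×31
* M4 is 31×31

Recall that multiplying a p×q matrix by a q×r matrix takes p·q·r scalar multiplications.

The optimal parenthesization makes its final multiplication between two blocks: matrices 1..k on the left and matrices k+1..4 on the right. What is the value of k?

Adjacent pairs: M1M2 = 70·23·6 = 9660; M2M3 = 23·6·31 = 4278; M3M4 = 6·31·31 = 5766.
Length 3: M1..M3: k=1: 0+4278+70·23·31=54188; k=2: 9660+0+70·6·31=22680 → min 22680 | M2..M4: k=2: 0+5766+23·6·31=10044; k=3: 4278+0+23·31·31=26381 → min 10044.
Top-level splits: k=1: (M1..M1)·(M2..M4) → 0+10044+70·23·31 = 59954; k=2: (M1..M2)·(M3..M4) → 9660+5766+70·6·31 = 28446; k=3: (M1..M3)·(M4..M4) → 22680+0+70·31·31 = 89950.
Best split is after M2, i.e. k = 2.

2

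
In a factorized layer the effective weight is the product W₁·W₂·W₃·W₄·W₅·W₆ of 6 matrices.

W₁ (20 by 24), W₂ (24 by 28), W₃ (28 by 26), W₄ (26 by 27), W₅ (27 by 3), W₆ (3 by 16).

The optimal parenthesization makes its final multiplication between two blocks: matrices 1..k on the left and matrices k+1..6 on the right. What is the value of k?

Adjacent pairs: W₁W₂ = 20·24·28 = 13440; W₂W₃ = 24·28·26 = 17472; W₃W₄ = 28·26·27 = 19656; W₄W₅ = 26·27·3 = 2106; W₅W₆ = 27·3·16 = 1296.
Length 3: W₁..W₃: k=1: 0+17472+20·24·26=29952; k=2: 13440+0+20·28·26=28000 → min 28000 | W₂..W₄: k=2: 0+19656+24·28·27=37800; k=3: 17472+0+24·26·27=34320 → min 34320 | W₃..W₅: k=3: 0+2106+28·26·3=4290; k=4: 19656+0+28·27·3=21924 → min 4290 | W₄..W₆: k=4: 0+1296+26·27·16=12528; k=5: 2106+0+26·3·16=3354 → min 3354.
Length 4: W₁..W₄: k=1: 0+34320+20·24·27=47280; k=2: 13440+19656+20·28·27=48216; k=3: 28000+0+20·26·27=42040 → min 42040 | W₂..W₅: k=2: 0+4290+24·28·3=6306; k=3: 17472+2106+24·26·3=21450; k=4: 34320+0+24·27·3=36264 → min 6306 | W₃..W₆: k=3: 0+3354+28·26·16=15002; k=4: 19656+1296+28·27·16=33048; k=5: 4290+0+28·3·16=5634 → min 5634.
Length 5: W₁..W₅: k=1: 0+6306+20·24·3=7746; k=2: 13440+4290+20·28·3=19410; k=3: 28000+2106+20·26·3=31666; k=4: 42040+0+20·27·3=43660 → min 7746 | W₂..W₆: k=2: 0+5634+24·28·16=16386; k=3: 17472+3354+24·26·16=30810; k=4: 34320+1296+24·27·16=45984; k=5: 6306+0+24·3·16=7458 → min 7458.
Top-level splits: k=1: (W₁..W₁)·(W₂..W₆) → 0+7458+20·24·16 = 15138; k=2: (W₁..W₂)·(W₃..W₆) → 13440+5634+20·28·16 = 28034; k=3: (W₁..W₃)·(W₄..W₆) → 28000+3354+20·26·16 = 39674; k=4: (W₁..W₄)·(W₅..W₆) → 42040+1296+20·27·16 = 51976; k=5: (W₁..W₅)·(W₆..W₆) → 7746+0+20·3·16 = 8706.
Best split is after W₅, i.e. k = 5.

5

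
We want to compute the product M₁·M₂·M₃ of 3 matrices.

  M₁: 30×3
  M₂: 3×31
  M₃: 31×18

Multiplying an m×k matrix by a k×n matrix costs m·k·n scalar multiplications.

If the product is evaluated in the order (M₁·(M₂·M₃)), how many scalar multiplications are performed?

(M₂·M₃): 3×31 by 31×18 → 3×18, cost 3·31·18 = 1674
(M₁·(M₂·M₃)): 30×3 by 3×18 → 30×18, cost 30·3·18 = 1620; cumulative 3294
Total: 3294 scalar multiplications.

3294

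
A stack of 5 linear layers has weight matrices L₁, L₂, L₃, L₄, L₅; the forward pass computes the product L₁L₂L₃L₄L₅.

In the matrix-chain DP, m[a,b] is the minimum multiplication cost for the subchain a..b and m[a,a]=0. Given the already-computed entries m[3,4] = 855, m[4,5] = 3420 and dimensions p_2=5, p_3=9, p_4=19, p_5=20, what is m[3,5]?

2755

m[3,5] = min over k∈[3,4] of m[3,k]+m[k+1,5]+p_{2}·p_k·p_{5}.
k=3: 0 + 3420 + 5·9·20 = 4320; k=4: 855 + 0 + 5·19·20 = 2755.
Minimum: 2755 at k=4.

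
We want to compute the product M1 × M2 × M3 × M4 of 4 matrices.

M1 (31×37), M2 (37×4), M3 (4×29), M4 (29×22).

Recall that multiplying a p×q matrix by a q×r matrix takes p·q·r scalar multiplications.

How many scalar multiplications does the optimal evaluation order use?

Adjacent pairs: M1M2 = 31·37·4 = 4588; M2M3 = 37·4·29 = 4292; M3M4 = 4·29·22 = 2552.
Length 3: M1..M3: k=1: 0+4292+31·37·29=37555; k=2: 4588+0+31·4·29=8184 → min 8184 | M2..M4: k=2: 0+2552+37·4·22=5808; k=3: 4292+0+37·29·22=27898 → min 5808.
Length 4: M1..M4: k=1: 0+5808+31·37·22=31042; k=2: 4588+2552+31·4·22=9868; k=3: 8184+0+31·29·22=27962 → min 9868.
Optimal order: ((M1 × M2) × (M3 × M4)) with cost 9868.

9868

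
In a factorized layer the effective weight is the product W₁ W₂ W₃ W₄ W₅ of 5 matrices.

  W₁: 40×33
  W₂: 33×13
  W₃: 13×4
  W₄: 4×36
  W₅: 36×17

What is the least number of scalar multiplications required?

12164

Adjacent pairs: W₁W₂ = 40·33·13 = 17160; W₂W₃ = 33·13·4 = 1716; W₃W₄ = 13·4·36 = 1872; W₄W₅ = 4·36·17 = 2448.
Length 3: W₁..W₃: k=1: 0+1716+40·33·4=6996; k=2: 17160+0+40·13·4=19240 → min 6996 | W₂..W₄: k=2: 0+1872+33·13·36=17316; k=3: 1716+0+33·4·36=6468 → min 6468 | W₃..W₅: k=3: 0+2448+13·4·17=3332; k=4: 1872+0+13·36·17=9828 → min 3332.
Length 4: W₁..W₄: k=1: 0+6468+40·33·36=53988; k=2: 17160+1872+40·13·36=37752; k=3: 6996+0+40·4·36=12756 → min 12756 | W₂..W₅: k=2: 0+3332+33·13·17=10625; k=3: 1716+2448+33·4·17=6408; k=4: 6468+0+33·36·17=26664 → min 6408.
Length 5: W₁..W₅: k=1: 0+6408+40·33·17=28848; k=2: 17160+3332+40·13·17=29332; k=3: 6996+2448+40·4·17=12164; k=4: 12756+0+40·36·17=37236 → min 12164.
Optimal order: ((W₁ (W₂ W₃)) (W₄ W₅)) with cost 12164.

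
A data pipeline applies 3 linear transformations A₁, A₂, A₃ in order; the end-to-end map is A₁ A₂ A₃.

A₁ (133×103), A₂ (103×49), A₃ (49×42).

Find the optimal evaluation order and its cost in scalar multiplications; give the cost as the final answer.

(A₁ (A₂ A₃)): cost 787332.
((A₁ A₂) A₃): cost 944965.
Optimal: (A₁ (A₂ A₃)) with cost 787332.

787332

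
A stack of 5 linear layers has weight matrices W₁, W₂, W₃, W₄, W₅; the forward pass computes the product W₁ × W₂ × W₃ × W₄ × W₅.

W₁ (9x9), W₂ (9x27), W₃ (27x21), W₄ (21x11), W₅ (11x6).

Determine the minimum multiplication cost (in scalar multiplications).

6732

Adjacent pairs: W₁W₂ = 9·9·27 = 2187; W₂W₃ = 9·27·21 = 5103; W₃W₄ = 27·21·11 = 6237; W₄W₅ = 21·11·6 = 1386.
Length 3: W₁..W₃: k=1: 0+5103+9·9·21=6804; k=2: 2187+0+9·27·21=7290 → min 6804 | W₂..W₄: k=2: 0+6237+9·27·11=8910; k=3: 5103+0+9·21·11=7182 → min 7182 | W₃..W₅: k=3: 0+1386+27·21·6=4788; k=4: 6237+0+27·11·6=8019 → min 4788.
Length 4: W₁..W₄: k=1: 0+7182+9·9·11=8073; k=2: 2187+6237+9·27·11=11097; k=3: 6804+0+9·21·11=8883 → min 8073 | W₂..W₅: k=2: 0+4788+9·27·6=6246; k=3: 5103+1386+9·21·6=7623; k=4: 7182+0+9·11·6=7776 → min 6246.
Length 5: W₁..W₅: k=1: 0+6246+9·9·6=6732; k=2: 2187+4788+9·27·6=8433; k=3: 6804+1386+9·21·6=9324; k=4: 8073+0+9·11·6=8667 → min 6732.
Optimal order: (W₁ × (W₂ × (W₃ × (W₄ × W₅)))) with cost 6732.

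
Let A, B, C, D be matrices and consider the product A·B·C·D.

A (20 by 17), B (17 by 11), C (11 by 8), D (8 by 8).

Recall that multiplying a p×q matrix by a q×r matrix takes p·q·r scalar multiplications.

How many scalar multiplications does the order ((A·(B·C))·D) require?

(B·C): 17×11 by 11×8 → 17×8, cost 17·11·8 = 1496
(A·(B·C)): 20×17 by 17×8 → 20×8, cost 20·17·8 = 2720; cumulative 4216
((A·(B·C))·D): 20×8 by 8×8 → 20×8, cost 20·8·8 = 1280; cumulative 5496
Total: 5496 scalar multiplications.

5496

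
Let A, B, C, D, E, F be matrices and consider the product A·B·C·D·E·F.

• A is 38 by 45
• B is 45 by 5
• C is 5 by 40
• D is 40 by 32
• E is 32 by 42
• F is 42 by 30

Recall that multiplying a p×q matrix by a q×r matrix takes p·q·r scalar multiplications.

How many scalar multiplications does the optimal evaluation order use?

33670

Adjacent pairs: AB = 38·45·5 = 8550; BC = 45·5·40 = 9000; CD = 5·40·32 = 6400; DE = 40·32·42 = 53760; EF = 32·42·30 = 40320.
Length 3: A..C: k=1: 0+9000+38·45·40=77400; k=2: 8550+0+38·5·40=16150 → min 16150 | B..D: k=2: 0+6400+45·5·32=13600; k=3: 9000+0+45·40·32=66600 → min 13600 | C..E: k=3: 0+53760+5·40·42=62160; k=4: 6400+0+5·32·42=13120 → min 13120 | D..F: k=4: 0+40320+40·32·30=78720; k=5: 53760+0+40·42·30=104160 → min 78720.
Length 4: A..D: k=1: 0+13600+38·45·32=68320; k=2: 8550+6400+38·5·32=21030; k=3: 16150+0+38·40·32=64790 → min 21030 | B..E: k=2: 0+13120+45·5·42=22570; k=3: 9000+53760+45·40·42=138360; k=4: 13600+0+45·32·42=74080 → min 22570 | C..F: k=3: 0+78720+5·40·30=84720; k=4: 6400+40320+5·32·30=51520; k=5: 13120+0+5·42·30=19420 → min 19420.
Length 5: A..E: k=1: 0+22570+38·45·42=94390; k=2: 8550+13120+38·5·42=29650; k=3: 16150+53760+38·40·42=133750; k=4: 21030+0+38·32·42=72102 → min 29650 | B..F: k=2: 0+19420+45·5·30=26170; k=3: 9000+78720+45·40·30=141720; k=4: 13600+40320+45·32·30=97120; k=5: 22570+0+45·42·30=79270 → min 26170.
Length 6: A..F: k=1: 0+26170+38·45·30=77470; k=2: 8550+19420+38·5·30=33670; k=3: 16150+78720+38·40·30=140470; k=4: 21030+40320+38·32·30=97830; k=5: 29650+0+38·42·30=77530 → min 33670.
Optimal order: ((A·B)·(((C·D)·E)·F)) with cost 33670.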